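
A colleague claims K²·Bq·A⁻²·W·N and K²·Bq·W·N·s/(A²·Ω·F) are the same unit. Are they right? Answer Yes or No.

Yes

Left side:
  Bq = 1/s = s⁻¹ (activity is decays per second).
  W = J/s (power = energy per time),
      = kg·m²·s⁻³.
  N = kg·m/s² = kg·m·s⁻² (force = mass × acceleration).
  Combining: K²·Bq·A⁻²·W·N = K² · s⁻¹ · A⁻² · (kg·m²·s⁻³) · (kg·m·s⁻²) = kg²·m³·s⁻⁶·A⁻²·K².
Right side:
  Bq = s⁻¹.
  W = kg·m²·s⁻³.
  N = kg·m·s⁻².
  Ω = kg·m²·s⁻³·A⁻².
  So Ω⁻¹ = kg⁻¹·m⁻²·s³·A².
  F = kg⁻¹·m⁻²·s⁴·A².
  So F⁻¹ = kg·m²·s⁻⁴·A⁻².
  Combining: K²·Bq·W·N·A⁻²·Ω⁻¹·s·F⁻¹ = K² · s⁻¹ · (kg·m²·s⁻³) · (kg·m·s⁻²) · A⁻² · (kg⁻¹·m⁻²·s³·A²) · s · (kg·m²·s⁻⁴·A⁻²) = kg²·m³·s⁻⁶·A⁻²·K².
Both reduce to kg²·m³·s⁻⁶·A⁻²·K².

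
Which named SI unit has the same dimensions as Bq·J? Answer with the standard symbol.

W

Bq = 1/s = s⁻¹ (activity is decays per second).
J = N·m (work = force × distance),
    = kg·m²·s⁻².
Combining: Bq·J = s⁻¹ · (kg·m²·s⁻²) = kg·m²·s⁻³.
kg·m²·s⁻³ is the base-SI form of the watt.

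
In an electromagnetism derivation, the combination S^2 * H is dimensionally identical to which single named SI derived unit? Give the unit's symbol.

F

S = kg⁻¹·m⁻²·s³·A².
So S² = kg⁻²·m⁻⁴·s⁶·A⁴.
H = kg·m²·s⁻²·A⁻².
Combining: S²·H = (kg⁻²·m⁻⁴·s⁶·A⁴) · (kg·m²·s⁻²·A⁻²) = kg⁻¹·m⁻²·s⁴·A².
kg⁻¹·m⁻²·s⁴·A² is the base-SI form of the farad.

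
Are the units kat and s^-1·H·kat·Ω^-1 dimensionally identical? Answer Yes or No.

Yes

Left side:
  kat = s⁻¹·mol.
Right side:
  H = kg·m²·s⁻²·A⁻².
  kat = s⁻¹·mol.
  Ω = kg·m²·s⁻³·A⁻².
  So Ω⁻¹ = kg⁻¹·m⁻²·s³·A².
  Combining: s⁻¹·H·kat·Ω⁻¹ = s⁻¹ · (kg·m²·s⁻²·A⁻²) · (s⁻¹·mol) · (kg⁻¹·m⁻²·s³·A²) = s⁻¹·mol.
Both reduce to s⁻¹·mol.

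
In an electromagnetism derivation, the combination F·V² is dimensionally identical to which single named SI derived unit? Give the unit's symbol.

F = C/V (capacitance = charge per voltage),
    = A·s/(kg·m²·s⁻³·A⁻¹) (substituting C and V),
    = kg⁻¹·m⁻²·s⁴·A².
V = W/A (potential = power per current),
    = kg·m²·s⁻³·A⁻¹.
So V² = kg²·m⁴·s⁻⁶·A⁻².
Combining: F·V² = (kg⁻¹·m⁻²·s⁴·A²) · (kg²·m⁴·s⁻⁶·A⁻²) = kg·m²·s⁻².
kg·m²·s⁻² is the base-SI form of the joule.

J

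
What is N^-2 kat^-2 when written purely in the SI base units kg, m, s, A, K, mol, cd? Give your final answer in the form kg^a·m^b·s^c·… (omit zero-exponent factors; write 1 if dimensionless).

kg⁻²·m⁻²·s⁶·mol⁻²

N = kg·m·s⁻².
So N⁻² = kg⁻²·m⁻²·s⁴.
kat = s⁻¹·mol.
So kat⁻² = s²·mol⁻².
Combining: N⁻²·kat⁻² = (kg⁻²·m⁻²·s⁴) · (s²·mol⁻²) = kg⁻²·m⁻²·s⁶·mol⁻².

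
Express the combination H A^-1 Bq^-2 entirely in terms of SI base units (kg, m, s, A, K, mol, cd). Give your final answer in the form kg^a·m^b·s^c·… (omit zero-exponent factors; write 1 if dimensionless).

kg·m²·A⁻³

H = Wb/A (inductance = flux per current),
    = kg·m²·s⁻²·A⁻².
Bq = 1/s = s⁻¹ (activity is decays per second).
So Bq⁻² = s².
Combining: H·A⁻¹·Bq⁻² = (kg·m²·s⁻²·A⁻²) · A⁻¹ · s² = kg·m²·A⁻³.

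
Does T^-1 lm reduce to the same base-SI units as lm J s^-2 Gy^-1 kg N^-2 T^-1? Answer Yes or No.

Left side:
  T = Wb/m² (flux density = flux per area),
      = kg·s⁻²·A⁻¹.
  So T⁻¹ = kg⁻¹·s²·A.
  lm = cd·sr = cd (luminous flux; sr is dimensionless).
  Combining: T⁻¹·lm = (kg⁻¹·s²·A) · cd = kg⁻¹·s²·A·cd.
Right side:
  lm = cd·sr = cd (luminous flux; sr is dimensionless).
  J = N·m (work = force × distance),
      = kg·m²·s⁻².
  Gy = J/kg (absorbed dose = energy per mass),
      = m²·s⁻².
  So Gy⁻¹ = m⁻²·s².
  N = kg·m/s² = kg·m·s⁻² (force = mass × acceleration).
  So N⁻² = kg⁻²·m⁻²·s⁴.
  T = Wb/m² (flux density = flux per area),
      = kg·s⁻²·A⁻¹.
  So T⁻¹ = kg⁻¹·s²·A.
  Combining: lm·J·s⁻²·Gy⁻¹·kg·N⁻²·T⁻¹ = cd · (kg·m²·s⁻²) · s⁻² · (m⁻²·s²) · kg · (kg⁻²·m⁻²·s⁴) · (kg⁻¹·s²·A) = kg⁻¹·m⁻²·s⁴·A·cd.
Left is kg⁻¹·s²·A·cd; right is kg⁻¹·m⁻²·s⁴·A·cd — different.

No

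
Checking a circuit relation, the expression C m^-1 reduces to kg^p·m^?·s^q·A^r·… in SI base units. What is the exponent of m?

C = s·A.
Combining: C·m⁻¹ = (s·A) · m⁻¹ = m⁻¹·s·A.
The exponent of m is -1.

-1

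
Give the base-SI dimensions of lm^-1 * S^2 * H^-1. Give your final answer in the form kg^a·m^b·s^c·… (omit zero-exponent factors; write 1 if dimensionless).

lm = cd.
So lm⁻¹ = cd⁻¹.
S = kg⁻¹·m⁻²·s³·A².
So S² = kg⁻²·m⁻⁴·s⁶·A⁴.
H = kg·m²·s⁻²·A⁻².
So H⁻¹ = kg⁻¹·m⁻²·s²·A².
Combining: lm⁻¹·S²·H⁻¹ = cd⁻¹ · (kg⁻²·m⁻⁴·s⁶·A⁴) · (kg⁻¹·m⁻²·s²·A²) = kg⁻³·m⁻⁶·s⁸·A⁶·cd⁻¹.

kg⁻³·m⁻⁶·s⁸·A⁶·cd⁻¹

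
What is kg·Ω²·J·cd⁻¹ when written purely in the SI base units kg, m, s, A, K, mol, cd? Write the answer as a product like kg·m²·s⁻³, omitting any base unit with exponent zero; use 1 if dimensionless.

kg⁴·m⁶·s⁻⁸·A⁻⁴·cd⁻¹

Ω = kg·m²·s⁻³·A⁻².
So Ω² = kg²·m⁴·s⁻⁶·A⁻⁴.
J = kg·m²·s⁻².
Combining: kg·Ω²·J·cd⁻¹ = kg · (kg²·m⁴·s⁻⁶·A⁻⁴) · (kg·m²·s⁻²) · cd⁻¹ = kg⁴·m⁶·s⁻⁸·A⁻⁴·cd⁻¹.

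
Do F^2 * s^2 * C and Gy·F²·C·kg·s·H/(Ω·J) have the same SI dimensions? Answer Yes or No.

Left side:
  F = kg⁻¹·m⁻²·s⁴·A².
  So F² = kg⁻²·m⁻⁴·s⁸·A⁴.
  C = s·A.
  Combining: F²·s²·C = (kg⁻²·m⁻⁴·s⁸·A⁴) · s² · (s·A) = kg⁻²·m⁻⁴·s¹¹·A⁵.
Right side:
  Gy = m²·s⁻².
  Ω = kg·m²·s⁻³·A⁻².
  So Ω⁻¹ = kg⁻¹·m⁻²·s³·A².
  F = kg⁻¹·m⁻²·s⁴·A².
  So F² = kg⁻²·m⁻⁴·s⁸·A⁴.
  J = kg·m²·s⁻².
  So J⁻¹ = kg⁻¹·m⁻²·s².
  C = s·A.
  H = kg·m²·s⁻²·A⁻².
  Combining: Gy·Ω⁻¹·F²·J⁻¹·C·kg·s·H = (m²·s⁻²) · (kg⁻¹·m⁻²·s³·A²) · (kg⁻²·m⁻⁴·s⁸·A⁴) · (kg⁻¹·m⁻²·s²) · (s·A) · kg · s · (kg·m²·s⁻²·A⁻²) = kg⁻²·m⁻⁴·s¹¹·A⁵.
Both reduce to kg⁻²·m⁻⁴·s¹¹·A⁵.

Yes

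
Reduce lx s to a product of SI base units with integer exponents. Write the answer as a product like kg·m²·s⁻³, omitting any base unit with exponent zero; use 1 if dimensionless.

lx = m⁻²·cd.
Combining: lx·s = (m⁻²·cd) · s = m⁻²·s·cd.

m⁻²·s·cd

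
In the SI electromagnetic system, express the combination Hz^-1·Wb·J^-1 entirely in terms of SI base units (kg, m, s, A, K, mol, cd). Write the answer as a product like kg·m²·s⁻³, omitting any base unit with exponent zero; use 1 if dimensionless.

s·A⁻¹

Hz = 1/s = s⁻¹ (frequency is cycles per second).
So Hz⁻¹ = s.
Wb = V·s (flux: a volt is a weber per second),
    = kg·m²·s⁻²·A⁻¹.
J = N·m (work = force × distance),
    = kg·m²·s⁻².
So J⁻¹ = kg⁻¹·m⁻²·s².
Combining: Hz⁻¹·Wb·J⁻¹ = s · (kg·m²·s⁻²·A⁻¹) · (kg⁻¹·m⁻²·s²) = s·A⁻¹.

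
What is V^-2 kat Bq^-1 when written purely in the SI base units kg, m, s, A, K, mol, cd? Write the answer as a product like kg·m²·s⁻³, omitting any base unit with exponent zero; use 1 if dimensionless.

V = W/A (potential = power per current),
    = kg·m²·s⁻³·A⁻¹.
So V⁻² = kg⁻²·m⁻⁴·s⁶·A².
kat = mol/s = s⁻¹·mol (catalytic activity).
Bq = 1/s = s⁻¹ (activity is decays per second).
So Bq⁻¹ = s.
Combining: V⁻²·kat·Bq⁻¹ = (kg⁻²·m⁻⁴·s⁶·A²) · (s⁻¹·mol) · s = kg⁻²·m⁻⁴·s⁶·A²·mol.

kg⁻²·m⁻⁴·s⁶·A²·mol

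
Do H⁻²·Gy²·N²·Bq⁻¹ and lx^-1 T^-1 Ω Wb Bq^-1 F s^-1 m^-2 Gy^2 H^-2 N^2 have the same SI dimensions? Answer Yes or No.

Left side:
  H = Wb/A (inductance = flux per current),
      = kg·m²·s⁻²·A⁻².
  So H⁻² = kg⁻²·m⁻⁴·s⁴·A⁴.
  Gy = J/kg (absorbed dose = energy per mass),
      = m²·s⁻².
  So Gy² = m⁴·s⁻⁴.
  N = kg·m/s² = kg·m·s⁻² (force = mass × acceleration).
  So N² = kg²·m²·s⁻⁴.
  Bq = 1/s = s⁻¹ (activity is decays per second).
  So Bq⁻¹ = s.
  Combining: H⁻²·Gy²·N²·Bq⁻¹ = (kg⁻²·m⁻⁴·s⁴·A⁴) · (m⁴·s⁻⁴) · (kg²·m²·s⁻⁴) · s = m²·s⁻³·A⁴.
Right side:
  lx = lm/m² (illuminance = luminous flux per area),
      = m⁻²·cd.
  So lx⁻¹ = m²·cd⁻¹.
  T = Wb/m² (flux density = flux per area),
      = kg·s⁻²·A⁻¹.
  So T⁻¹ = kg⁻¹·s²·A.
  Ω = V/A (resistance = voltage per current),
      = kg·m²·s⁻³·A⁻².
  Wb = V·s (flux: a volt is a weber per second),
      = kg·m²·s⁻²·A⁻¹.
  Bq = 1/s = s⁻¹ (activity is decays per second).
  So Bq⁻¹ = s.
  F = C/V (capacitance = charge per voltage),
      = A·s/(kg·m²·s⁻³·A⁻¹) (substituting C and V),
      = kg⁻¹·m⁻²·s⁴·A².
  Gy = J/kg (absorbed dose = energy per mass),
      = m²·s⁻².
  So Gy² = m⁴·s⁻⁴.
  H = Wb/A (inductance = flux per current),
      = kg·m²·s⁻²·A⁻².
  So H⁻² = kg⁻²·m⁻⁴·s⁴·A⁴.
  N = kg·m/s² = kg·m·s⁻² (force = mass × acceleration).
  So N² = kg²·m²·s⁻⁴.
  Combining: lx⁻¹·T⁻¹·Ω·Wb·Bq⁻¹·F·s⁻¹·m⁻²·Gy²·H⁻²·N² = (m²·cd⁻¹) · (kg⁻¹·s²·A) · (kg·m²·s⁻³·A⁻²) · (kg·m²·s⁻²·A⁻¹) · s · (kg⁻¹·m⁻²·s⁴·A²) · s⁻¹ · m⁻² · (m⁴·s⁻⁴) · (kg⁻²·m⁻⁴·s⁴·A⁴) · (kg²·m²·s⁻⁴) = m⁴·s⁻³·A⁴·cd⁻¹.
Left is m²·s⁻³·A⁴; right is m⁴·s⁻³·A⁴·cd⁻¹ — different.

No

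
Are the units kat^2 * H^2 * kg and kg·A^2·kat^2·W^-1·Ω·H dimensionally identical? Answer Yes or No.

No

Left side:
  kat = mol/s = s⁻¹·mol (catalytic activity).
  So kat² = s⁻²·mol².
  H = Wb/A (inductance = flux per current),
      = kg·m²·s⁻²·A⁻².
  So H² = kg²·m⁴·s⁻⁴·A⁻⁴.
  Combining: kat²·H²·kg = (s⁻²·mol²) · (kg²·m⁴·s⁻⁴·A⁻⁴) · kg = kg³·m⁴·s⁻⁶·A⁻⁴·mol².
Right side:
  kat = mol/s = s⁻¹·mol (catalytic activity).
  So kat² = s⁻²·mol².
  W = J/s (power = energy per time),
      = kg·m²·s⁻³.
  So W⁻¹ = kg⁻¹·m⁻²·s³.
  Ω = V/A (resistance = voltage per current),
      = kg·m²·s⁻³·A⁻².
  H = Wb/A (inductance = flux per current),
      = kg·m²·s⁻²·A⁻².
  Combining: kg·A²·kat²·W⁻¹·Ω·H = kg · A² · (s⁻²·mol²) · (kg⁻¹·m⁻²·s³) · (kg·m²·s⁻³·A⁻²) · (kg·m²·s⁻²·A⁻²) = kg²·m²·s⁻⁴·A⁻²·mol².
Left is kg³·m⁴·s⁻⁶·A⁻⁴·mol²; right is kg²·m²·s⁻⁴·A⁻²·mol² — different.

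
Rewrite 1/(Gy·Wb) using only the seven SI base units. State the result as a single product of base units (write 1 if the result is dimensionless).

Gy = m²·s⁻².
So Gy⁻¹ = m⁻²·s².
Wb = kg·m²·s⁻²·A⁻¹.
So Wb⁻¹ = kg⁻¹·m⁻²·s²·A.
Combining: Gy⁻¹·Wb⁻¹ = (m⁻²·s²) · (kg⁻¹·m⁻²·s²·A) = kg⁻¹·m⁻⁴·s⁴·A.

kg⁻¹·m⁻⁴·s⁴·A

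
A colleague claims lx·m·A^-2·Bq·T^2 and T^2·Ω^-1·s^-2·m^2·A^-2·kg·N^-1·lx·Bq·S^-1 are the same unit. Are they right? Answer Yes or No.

Yes

Left side:
  lx = m⁻²·cd.
  Bq = s⁻¹.
  T = kg·s⁻²·A⁻¹.
  So T² = kg²·s⁻⁴·A⁻².
  Combining: lx·m·A⁻²·Bq·T² = (m⁻²·cd) · m · A⁻² · s⁻¹ · (kg²·s⁻⁴·A⁻²) = kg²·m⁻¹·s⁻⁵·A⁻⁴·cd.
Right side:
  T = Wb/m² (flux density = flux per area),
      = kg·s⁻²·A⁻¹.
  So T² = kg²·s⁻⁴·A⁻².
  Ω = V/A (resistance = voltage per current),
      = kg·m²·s⁻³·A⁻².
  So Ω⁻¹ = kg⁻¹·m⁻²·s³·A².
  N = kg·m/s² = kg·m·s⁻² (force = mass × acceleration).
  So N⁻¹ = kg⁻¹·m⁻¹·s².
  lx = lm/m² (illuminance = luminous flux per area),
      = m⁻²·cd.
  Bq = 1/s = s⁻¹ (activity is decays per second).
  S = 1/Ω (conductance is reciprocal resistance),
      = kg⁻¹·m⁻²·s³·A².
  So S⁻¹ = kg·m²·s⁻³·A⁻².
  Combining: T²·Ω⁻¹·s⁻²·m²·A⁻²·kg·N⁻¹·lx·Bq·S⁻¹ = (kg²·s⁻⁴·A⁻²) · (kg⁻¹·m⁻²·s³·A²) · s⁻² · m² · A⁻² · kg · (kg⁻¹·m⁻¹·s²) · (m⁻²·cd) · s⁻¹ · (kg·m²·s⁻³·A⁻²) = kg²·m⁻¹·s⁻⁵·A⁻⁴·cd.
Both reduce to kg²·m⁻¹·s⁻⁵·A⁻⁴·cd.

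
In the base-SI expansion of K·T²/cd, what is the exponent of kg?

2

T = Wb/m² (flux density = flux per area),
    = kg·s⁻²·A⁻¹.
So T² = kg²·s⁻⁴·A⁻².
Combining: K·T²·cd⁻¹ = K · (kg²·s⁻⁴·A⁻²) · cd⁻¹ = kg²·s⁻⁴·A⁻²·K·cd⁻¹.
The exponent of kg is 2.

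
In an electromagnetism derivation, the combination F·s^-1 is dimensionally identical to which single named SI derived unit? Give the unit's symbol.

F = kg⁻¹·m⁻²·s⁴·A².
Combining: F·s⁻¹ = (kg⁻¹·m⁻²·s⁴·A²) · s⁻¹ = kg⁻¹·m⁻²·s³·A².
kg⁻¹·m⁻²·s³·A² is the base-SI form of the siemens.

S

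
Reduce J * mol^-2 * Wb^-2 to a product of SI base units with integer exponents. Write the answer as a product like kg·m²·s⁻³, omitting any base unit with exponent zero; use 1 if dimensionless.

kg⁻¹·m⁻²·s²·A²·mol⁻²

J = kg·m²·s⁻².
Wb = kg·m²·s⁻²·A⁻¹.
So Wb⁻² = kg⁻²·m⁻⁴·s⁴·A².
Combining: J·mol⁻²·Wb⁻² = (kg·m²·s⁻²) · mol⁻² · (kg⁻²·m⁻⁴·s⁴·A²) = kg⁻¹·m⁻²·s²·A²·mol⁻².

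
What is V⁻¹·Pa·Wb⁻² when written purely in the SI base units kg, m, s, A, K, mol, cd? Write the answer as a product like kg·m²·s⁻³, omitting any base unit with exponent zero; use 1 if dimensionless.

V = W/A (potential = power per current),
    = kg·m²·s⁻³·A⁻¹.
So V⁻¹ = kg⁻¹·m⁻²·s³·A.
Pa = N/m² (pressure = force per area),
    = kg·m⁻¹·s⁻².
Wb = V·s (flux: a volt is a weber per second),
    = kg·m²·s⁻²·A⁻¹.
So Wb⁻² = kg⁻²·m⁻⁴·s⁴·A².
Combining: V⁻¹·Pa·Wb⁻² = (kg⁻¹·m⁻²·s³·A) · (kg·m⁻¹·s⁻²) · (kg⁻²·m⁻⁴·s⁴·A²) = kg⁻²·m⁻⁷·s⁵·A³.

kg⁻²·m⁻⁷·s⁵·A³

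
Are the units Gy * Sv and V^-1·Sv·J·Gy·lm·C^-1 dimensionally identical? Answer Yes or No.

Left side:
  Gy = J/kg (absorbed dose = energy per mass),
      = m²·s⁻².
  Sv = J/kg (equivalent dose = energy per mass),
      = m²·s⁻².
  Combining: Gy·Sv = (m²·s⁻²) · (m²·s⁻²) = m⁴·s⁻⁴.
Right side:
  V = W/A (potential = power per current),
      = kg·m²·s⁻³·A⁻¹.
  So V⁻¹ = kg⁻¹·m⁻²·s³·A.
  Sv = J/kg (equivalent dose = energy per mass),
      = m²·s⁻².
  J = N·m (work = force × distance),
      = kg·m²·s⁻².
  Gy = J/kg (absorbed dose = energy per mass),
      = m²·s⁻².
  lm = cd·sr = cd (luminous flux; sr is dimensionless).
  C = A·s = s·A (charge = current × time).
  So C⁻¹ = s⁻¹·A⁻¹.
  Combining: V⁻¹·Sv·J·Gy·lm·C⁻¹ = (kg⁻¹·m⁻²·s³·A) · (m²·s⁻²) · (kg·m²·s⁻²) · (m²·s⁻²) · cd · (s⁻¹·A⁻¹) = m⁴·s⁻⁴·cd.
Left is m⁴·s⁻⁴; right is m⁴·s⁻⁴·cd — different.

No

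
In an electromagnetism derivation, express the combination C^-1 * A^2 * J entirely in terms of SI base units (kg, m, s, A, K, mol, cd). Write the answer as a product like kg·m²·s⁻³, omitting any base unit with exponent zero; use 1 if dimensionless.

C = s·A.
So C⁻¹ = s⁻¹·A⁻¹.
J = kg·m²·s⁻².
Combining: C⁻¹·A²·J = (s⁻¹·A⁻¹) · A² · (kg·m²·s⁻²) = kg·m²·s⁻³·A.

kg·m²·s⁻³·A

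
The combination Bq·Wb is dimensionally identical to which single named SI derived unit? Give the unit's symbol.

Bq = 1/s = s⁻¹ (activity is decays per second).
Wb = V·s (flux: a volt is a weber per second),
    = kg·m²·s⁻²·A⁻¹.
Combining: Bq·Wb = s⁻¹ · (kg·m²·s⁻²·A⁻¹) = kg·m²·s⁻³·A⁻¹.
kg·m²·s⁻³·A⁻¹ is the base-SI form of the volt.

V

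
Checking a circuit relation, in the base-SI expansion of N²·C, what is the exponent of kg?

2

N = kg·m/s² = kg·m·s⁻² (force = mass × acceleration).
So N² = kg²·m²·s⁻⁴.
C = A·s = s·A (charge = current × time).
Combining: N²·C = (kg²·m²·s⁻⁴) · (s·A) = kg²·m²·s⁻³·A.
The exponent of kg is 2.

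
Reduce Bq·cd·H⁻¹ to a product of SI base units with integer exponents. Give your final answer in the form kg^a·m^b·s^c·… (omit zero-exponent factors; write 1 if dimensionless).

Bq = 1/s = s⁻¹ (activity is decays per second).
H = Wb/A (inductance = flux per current),
    = kg·m²·s⁻²·A⁻².
So H⁻¹ = kg⁻¹·m⁻²·s²·A².
Combining: Bq·cd·H⁻¹ = s⁻¹ · cd · (kg⁻¹·m⁻²·s²·A²) = kg⁻¹·m⁻²·s·A²·cd.

kg⁻¹·m⁻²·s·A²·cd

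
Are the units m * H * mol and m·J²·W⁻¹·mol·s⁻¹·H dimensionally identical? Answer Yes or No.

No

Left side:
  H = kg·m²·s⁻²·A⁻².
  Combining: m·H·mol = m · (kg·m²·s⁻²·A⁻²) · mol = kg·m³·s⁻²·A⁻²·mol.
Right side:
  J = N·m (work = force × distance),
      = kg·m²·s⁻².
  So J² = kg²·m⁴·s⁻⁴.
  W = J/s (power = energy per time),
      = kg·m²·s⁻³.
  So W⁻¹ = kg⁻¹·m⁻²·s³.
  H = Wb/A (inductance = flux per current),
      = kg·m²·s⁻²·A⁻².
  Combining: m·J²·W⁻¹·mol·s⁻¹·H = m · (kg²·m⁴·s⁻⁴) · (kg⁻¹·m⁻²·s³) · mol · s⁻¹ · (kg·m²·s⁻²·A⁻²) = kg²·m⁵·s⁻⁴·A⁻²·mol.
Left is kg·m³·s⁻²·A⁻²·mol; right is kg²·m⁵·s⁻⁴·A⁻²·mol — different.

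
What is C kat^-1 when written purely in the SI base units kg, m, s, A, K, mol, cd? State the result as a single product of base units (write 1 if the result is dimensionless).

s²·A·mol⁻¹

C = A·s = s·A (charge = current × time).
kat = mol/s = s⁻¹·mol (catalytic activity).
So kat⁻¹ = s·mol⁻¹.
Combining: C·kat⁻¹ = (s·A) · (s·mol⁻¹) = s²·A·mol⁻¹.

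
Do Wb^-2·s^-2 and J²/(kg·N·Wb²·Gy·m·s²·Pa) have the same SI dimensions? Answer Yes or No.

Left side:
  Wb = V·s (flux: a volt is a weber per second),
      = kg·m²·s⁻²·A⁻¹.
  So Wb⁻² = kg⁻²·m⁻⁴·s⁴·A².
  Combining: Wb⁻²·s⁻² = (kg⁻²·m⁻⁴·s⁴·A²) · s⁻² = kg⁻²·m⁻⁴·s²·A².
Right side:
  N = kg·m·s⁻².
  So N⁻¹ = kg⁻¹·m⁻¹·s².
  Wb = kg·m²·s⁻²·A⁻¹.
  So Wb⁻² = kg⁻²·m⁻⁴·s⁴·A².
  Gy = m²·s⁻².
  So Gy⁻¹ = m⁻²·s².
  J = kg·m²·s⁻².
  So J² = kg²·m⁴·s⁻⁴.
  Pa = kg·m⁻¹·s⁻².
  So Pa⁻¹ = kg⁻¹·m·s².
  Combining: kg⁻¹·N⁻¹·Wb⁻²·Gy⁻¹·m⁻¹·s⁻²·J²·Pa⁻¹ = kg⁻¹ · (kg⁻¹·m⁻¹·s²) · (kg⁻²·m⁻⁴·s⁴·A²) · (m⁻²·s²) · m⁻¹ · s⁻² · (kg²·m⁴·s⁻⁴) · (kg⁻¹·m·s²) = kg⁻³·m⁻³·s⁴·A².
Left is kg⁻²·m⁻⁴·s²·A²; right is kg⁻³·m⁻³·s⁴·A² — different.

No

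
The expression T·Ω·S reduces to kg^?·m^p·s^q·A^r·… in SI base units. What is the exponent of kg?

T = Wb/m² (flux density = flux per area),
    = kg·s⁻²·A⁻¹.
Ω = V/A (resistance = voltage per current),
    = kg·m²·s⁻³·A⁻².
S = 1/Ω (conductance is reciprocal resistance),
    = kg⁻¹·m⁻²·s³·A².
Combining: T·Ω·S = (kg·s⁻²·A⁻¹) · (kg·m²·s⁻³·A⁻²) · (kg⁻¹·m⁻²·s³·A²) = kg·s⁻²·A⁻¹.
The exponent of kg is 1.

1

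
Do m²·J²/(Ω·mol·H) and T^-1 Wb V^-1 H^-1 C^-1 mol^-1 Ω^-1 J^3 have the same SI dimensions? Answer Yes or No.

Left side:
  Ω = V/A (resistance = voltage per current),
      = kg·m²·s⁻³·A⁻².
  So Ω⁻¹ = kg⁻¹·m⁻²·s³·A².
  J = N·m (work = force × distance),
      = kg·m²·s⁻².
  So J² = kg²·m⁴·s⁻⁴.
  H = Wb/A (inductance = flux per current),
      = kg·m²·s⁻²·A⁻².
  So H⁻¹ = kg⁻¹·m⁻²·s²·A².
  Combining: m²·Ω⁻¹·mol⁻¹·J²·H⁻¹ = m² · (kg⁻¹·m⁻²·s³·A²) · mol⁻¹ · (kg²·m⁴·s⁻⁴) · (kg⁻¹·m⁻²·s²·A²) = m²·s·A⁴·mol⁻¹.
Right side:
  T = kg·s⁻²·A⁻¹.
  So T⁻¹ = kg⁻¹·s²·A.
  Wb = kg·m²·s⁻²·A⁻¹.
  V = kg·m²·s⁻³·A⁻¹.
  So V⁻¹ = kg⁻¹·m⁻²·s³·A.
  H = kg·m²·s⁻²·A⁻².
  So H⁻¹ = kg⁻¹·m⁻²·s²·A².
  C = s·A.
  So C⁻¹ = s⁻¹·A⁻¹.
  Ω = kg·m²·s⁻³·A⁻².
  So Ω⁻¹ = kg⁻¹·m⁻²·s³·A².
  J = kg·m²·s⁻².
  So J³ = kg³·m⁶·s⁻⁶.
  Combining: T⁻¹·Wb·V⁻¹·H⁻¹·C⁻¹·mol⁻¹·Ω⁻¹·J³ = (kg⁻¹·s²·A) · (kg·m²·s⁻²·A⁻¹) · (kg⁻¹·m⁻²·s³·A) · (kg⁻¹·m⁻²·s²·A²) · (s⁻¹·A⁻¹) · mol⁻¹ · (kg⁻¹·m⁻²·s³·A²) · (kg³·m⁶·s⁻⁶) = m²·s·A⁴·mol⁻¹.
Both reduce to m²·s·A⁴·mol⁻¹.

Yes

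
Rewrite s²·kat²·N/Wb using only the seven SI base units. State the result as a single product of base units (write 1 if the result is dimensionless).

m⁻¹·A·mol²

kat = s⁻¹·mol.
So kat² = s⁻²·mol².
N = kg·m·s⁻².
Wb = kg·m²·s⁻²·A⁻¹.
So Wb⁻¹ = kg⁻¹·m⁻²·s²·A.
Combining: s²·kat²·N·Wb⁻¹ = s² · (s⁻²·mol²) · (kg·m·s⁻²) · (kg⁻¹·m⁻²·s²·A) = m⁻¹·A·mol².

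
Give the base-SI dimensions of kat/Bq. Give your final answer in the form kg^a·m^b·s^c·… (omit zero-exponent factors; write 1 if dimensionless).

kat = mol/s = s⁻¹·mol (catalytic activity).
Bq = 1/s = s⁻¹ (activity is decays per second).
So Bq⁻¹ = s.
Combining: kat·Bq⁻¹ = (s⁻¹·mol) · s = mol.

mol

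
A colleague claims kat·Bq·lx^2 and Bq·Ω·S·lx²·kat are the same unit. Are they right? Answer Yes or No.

Left side:
  kat = s⁻¹·mol.
  Bq = s⁻¹.
  lx = m⁻²·cd.
  So lx² = m⁻⁴·cd².
  Combining: kat·Bq·lx² = (s⁻¹·mol) · s⁻¹ · (m⁻⁴·cd²) = m⁻⁴·s⁻²·mol·cd².
Right side:
  Bq = s⁻¹.
  Ω = kg·m²·s⁻³·A⁻².
  S = kg⁻¹·m⁻²·s³·A².
  lx = m⁻²·cd.
  So lx² = m⁻⁴·cd².
  kat = s⁻¹·mol.
  Combining: Bq·Ω·S·lx²·kat = s⁻¹ · (kg·m²·s⁻³·A⁻²) · (kg⁻¹·m⁻²·s³·A²) · (m⁻⁴·cd²) · (s⁻¹·mol) = m⁻⁴·s⁻²·mol·cd².
Both reduce to m⁻⁴·s⁻²·mol·cd².

Yes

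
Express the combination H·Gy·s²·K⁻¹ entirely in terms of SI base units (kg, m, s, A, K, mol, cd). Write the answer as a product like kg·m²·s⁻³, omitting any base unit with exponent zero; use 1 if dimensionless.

kg·m⁴·s⁻²·A⁻²·K⁻¹

H = kg·m²·s⁻²·A⁻².
Gy = m²·s⁻².
Combining: H·Gy·s²·K⁻¹ = (kg·m²·s⁻²·A⁻²) · (m²·s⁻²) · s² · K⁻¹ = kg·m⁴·s⁻²·A⁻²·K⁻¹.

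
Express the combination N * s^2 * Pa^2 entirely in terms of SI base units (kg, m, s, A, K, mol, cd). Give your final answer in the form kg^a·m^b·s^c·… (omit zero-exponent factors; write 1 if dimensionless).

kg³·m⁻¹·s⁻⁴

N = kg·m/s² = kg·m·s⁻² (force = mass × acceleration).
Pa = N/m² (pressure = force per area),
    = kg·m⁻¹·s⁻².
So Pa² = kg²·m⁻²·s⁻⁴.
Combining: N·s²·Pa² = (kg·m·s⁻²) · s² · (kg²·m⁻²·s⁻⁴) = kg³·m⁻¹·s⁻⁴.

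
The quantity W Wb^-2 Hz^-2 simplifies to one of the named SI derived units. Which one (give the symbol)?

W = J/s (power = energy per time),
    = kg·m²·s⁻³.
Wb = V·s (flux: a volt is a weber per second),
    = kg·m²·s⁻²·A⁻¹.
So Wb⁻² = kg⁻²·m⁻⁴·s⁴·A².
Hz = 1/s = s⁻¹ (frequency is cycles per second).
So Hz⁻² = s².
Combining: W·Wb⁻²·Hz⁻² = (kg·m²·s⁻³) · (kg⁻²·m⁻⁴·s⁴·A²) · s² = kg⁻¹·m⁻²·s³·A².
kg⁻¹·m⁻²·s³·A² is the base-SI form of the siemens.

S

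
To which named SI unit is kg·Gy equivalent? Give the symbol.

J

Gy = m²·s⁻².
Combining: kg·Gy = kg · (m²·s⁻²) = kg·m²·s⁻².
kg·m²·s⁻² is the base-SI form of the joule.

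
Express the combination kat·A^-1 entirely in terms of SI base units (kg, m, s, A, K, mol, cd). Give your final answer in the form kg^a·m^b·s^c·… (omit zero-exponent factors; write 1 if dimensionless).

s⁻¹·A⁻¹·mol

kat = s⁻¹·mol.
Combining: kat·A⁻¹ = (s⁻¹·mol) · A⁻¹ = s⁻¹·A⁻¹·mol.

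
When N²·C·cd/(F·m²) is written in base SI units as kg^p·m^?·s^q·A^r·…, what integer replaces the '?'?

F = kg⁻¹·m⁻²·s⁴·A².
So F⁻¹ = kg·m²·s⁻⁴·A⁻².
N = kg·m·s⁻².
So N² = kg²·m²·s⁻⁴.
C = s·A.
Combining: F⁻¹·N²·m⁻²·C·cd = (kg·m²·s⁻⁴·A⁻²) · (kg²·m²·s⁻⁴) · m⁻² · (s·A) · cd = kg³·m²·s⁻⁷·A⁻¹·cd.
The exponent of m is 2.

2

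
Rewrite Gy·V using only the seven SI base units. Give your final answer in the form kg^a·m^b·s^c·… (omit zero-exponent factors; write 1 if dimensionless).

Gy = J/kg (absorbed dose = energy per mass),
    = m²·s⁻².
V = W/A (potential = power per current),
    = kg·m²·s⁻³·A⁻¹.
Combining: Gy·V = (m²·s⁻²) · (kg·m²·s⁻³·A⁻¹) = kg·m⁴·s⁻⁵·A⁻¹.

kg·m⁴·s⁻⁵·A⁻¹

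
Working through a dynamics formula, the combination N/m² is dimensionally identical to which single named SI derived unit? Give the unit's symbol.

N = kg·m·s⁻².
Combining: m⁻²·N = m⁻² · (kg·m·s⁻²) = kg·m⁻¹·s⁻².
kg·m⁻¹·s⁻² is the base-SI form of the pascal.

Pa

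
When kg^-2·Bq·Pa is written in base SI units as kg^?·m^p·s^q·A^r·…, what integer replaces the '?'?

-1

Bq = s⁻¹.
Pa = kg·m⁻¹·s⁻².
Combining: kg⁻²·Bq·Pa = kg⁻² · s⁻¹ · (kg·m⁻¹·s⁻²) = kg⁻¹·m⁻¹·s⁻³.
The exponent of kg is -1.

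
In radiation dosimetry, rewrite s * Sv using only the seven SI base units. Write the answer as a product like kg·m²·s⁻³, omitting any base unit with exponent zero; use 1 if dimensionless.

m²·s⁻¹

Sv = J/kg (equivalent dose = energy per mass),
    = m²·s⁻².
Combining: s·Sv = s · (m²·s⁻²) = m²·s⁻¹.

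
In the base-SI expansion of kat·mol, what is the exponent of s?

kat = mol/s = s⁻¹·mol (catalytic activity).
Combining: kat·mol = (s⁻¹·mol) · mol = s⁻¹·mol².
The exponent of s is -1.

-1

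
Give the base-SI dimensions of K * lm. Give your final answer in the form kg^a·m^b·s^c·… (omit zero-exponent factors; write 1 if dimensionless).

lm = cd·sr = cd (luminous flux; sr is dimensionless).
Combining: K·lm = K · cd = K·cd.

K·cd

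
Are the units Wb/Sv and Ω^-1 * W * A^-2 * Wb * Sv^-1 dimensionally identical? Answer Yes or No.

Left side:
  Wb = kg·m²·s⁻²·A⁻¹.
  Sv = m²·s⁻².
  So Sv⁻¹ = m⁻²·s².
  Combining: Wb·Sv⁻¹ = (kg·m²·s⁻²·A⁻¹) · (m⁻²·s²) = kg·A⁻¹.
Right side:
  Ω = kg·m²·s⁻³·A⁻².
  So Ω⁻¹ = kg⁻¹·m⁻²·s³·A².
  W = kg·m²·s⁻³.
  Wb = kg·m²·s⁻²·A⁻¹.
  Sv = m²·s⁻².
  So Sv⁻¹ = m⁻²·s².
  Combining: Ω⁻¹·W·A⁻²·Wb·Sv⁻¹ = (kg⁻¹·m⁻²·s³·A²) · (kg·m²·s⁻³) · A⁻² · (kg·m²·s⁻²·A⁻¹) · (m⁻²·s²) = kg·A⁻¹.
Both reduce to kg·A⁻¹.

Yes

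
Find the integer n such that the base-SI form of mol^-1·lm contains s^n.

0

lm = cd·sr = cd (luminous flux; sr is dimensionless).
Combining: mol⁻¹·lm = mol⁻¹ · cd = mol⁻¹·cd.
The exponent of s is 0.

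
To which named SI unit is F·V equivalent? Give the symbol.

F = C/V (capacitance = charge per voltage),
    = A·s/(kg·m²·s⁻³·A⁻¹) (substituting C and V),
    = kg⁻¹·m⁻²·s⁴·A².
V = W/A (potential = power per current),
    = kg·m²·s⁻³·A⁻¹.
Combining: F·V = (kg⁻¹·m⁻²·s⁴·A²) · (kg·m²·s⁻³·A⁻¹) = s·A.
s·A is the base-SI form of the coulomb.

C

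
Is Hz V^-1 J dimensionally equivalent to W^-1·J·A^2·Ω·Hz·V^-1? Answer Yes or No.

Left side:
  Hz = s⁻¹.
  V = kg·m²·s⁻³·A⁻¹.
  So V⁻¹ = kg⁻¹·m⁻²·s³·A.
  J = kg·m²·s⁻².
  Combining: Hz·V⁻¹·J = s⁻¹ · (kg⁻¹·m⁻²·s³·A) · (kg·m²·s⁻²) = A.
Right side:
  W = kg·m²·s⁻³.
  So W⁻¹ = kg⁻¹·m⁻²·s³.
  J = kg·m²·s⁻².
  Ω = kg·m²·s⁻³·A⁻².
  Hz = s⁻¹.
  V = kg·m²·s⁻³·A⁻¹.
  So V⁻¹ = kg⁻¹·m⁻²·s³·A.
  Combining: W⁻¹·J·A²·Ω·Hz·V⁻¹ = (kg⁻¹·m⁻²·s³) · (kg·m²·s⁻²) · A² · (kg·m²·s⁻³·A⁻²) · s⁻¹ · (kg⁻¹·m⁻²·s³·A) = A.
Both reduce to A.

Yes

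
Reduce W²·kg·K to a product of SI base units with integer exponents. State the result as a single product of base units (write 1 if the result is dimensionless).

W = kg·m²·s⁻³.
So W² = kg²·m⁴·s⁻⁶.
Combining: W²·kg·K = (kg²·m⁴·s⁻⁶) · kg · K = kg³·m⁴·s⁻⁶·K.

kg³·m⁴·s⁻⁶·K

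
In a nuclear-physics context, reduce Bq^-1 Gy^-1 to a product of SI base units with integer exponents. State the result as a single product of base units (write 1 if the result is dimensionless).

m⁻²·s³

Bq = s⁻¹.
So Bq⁻¹ = s.
Gy = m²·s⁻².
So Gy⁻¹ = m⁻²·s².
Combining: Bq⁻¹·Gy⁻¹ = s · (m⁻²·s²) = m⁻²·s³.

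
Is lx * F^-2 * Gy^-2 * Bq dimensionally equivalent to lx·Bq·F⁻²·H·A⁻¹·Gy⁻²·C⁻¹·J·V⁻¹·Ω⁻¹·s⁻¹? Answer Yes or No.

Left side:
  lx = m⁻²·cd.
  F = kg⁻¹·m⁻²·s⁴·A².
  So F⁻² = kg²·m⁴·s⁻⁸·A⁻⁴.
  Gy = m²·s⁻².
  So Gy⁻² = m⁻⁴·s⁴.
  Bq = s⁻¹.
  Combining: lx·F⁻²·Gy⁻²·Bq = (m⁻²·cd) · (kg²·m⁴·s⁻⁸·A⁻⁴) · (m⁻⁴·s⁴) · s⁻¹ = kg²·m⁻²·s⁻⁵·A⁻⁴·cd.
Right side:
  lx = lm/m² (illuminance = luminous flux per area),
      = m⁻²·cd.
  Bq = 1/s = s⁻¹ (activity is decays per second).
  F = C/V (capacitance = charge per voltage),
      = A·s/(kg·m²·s⁻³·A⁻¹) (substituting C and V),
      = kg⁻¹·m⁻²·s⁴·A².
  So F⁻² = kg²·m⁴·s⁻⁸·A⁻⁴.
  H = Wb/A (inductance = flux per current),
      = kg·m²·s⁻²·A⁻².
  Gy = J/kg (absorbed dose = energy per mass),
      = m²·s⁻².
  So Gy⁻² = m⁻⁴·s⁴.
  C = A·s = s·A (charge = current × time).
  So C⁻¹ = s⁻¹·A⁻¹.
  J = N·m (work = force × distance),
      = kg·m²·s⁻².
  V = W/A (potential = power per current),
      = kg·m²·s⁻³·A⁻¹.
  So V⁻¹ = kg⁻¹·m⁻²·s³·A.
  Ω = V/A (resistance = voltage per current),
      = kg·m²·s⁻³·A⁻².
  So Ω⁻¹ = kg⁻¹·m⁻²·s³·A².
  Combining: lx·Bq·F⁻²·H·A⁻¹·Gy⁻²·C⁻¹·J·V⁻¹·Ω⁻¹·s⁻¹ = (m⁻²·cd) · s⁻¹ · (kg²·m⁴·s⁻⁸·A⁻⁴) · (kg·m²·s⁻²·A⁻²) · A⁻¹ · (m⁻⁴·s⁴) · (s⁻¹·A⁻¹) · (kg·m²·s⁻²) · (kg⁻¹·m⁻²·s³·A) · (kg⁻¹·m⁻²·s³·A²) · s⁻¹ = kg²·m⁻²·s⁻⁵·A⁻⁵·cd.
Left is kg²·m⁻²·s⁻⁵·A⁻⁴·cd; right is kg²·m⁻²·s⁻⁵·A⁻⁵·cd — different.

No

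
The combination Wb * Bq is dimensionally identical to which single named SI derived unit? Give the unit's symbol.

Wb = V·s (flux: a volt is a weber per second),
    = kg·m²·s⁻²·A⁻¹.
Bq = 1/s = s⁻¹ (activity is decays per second).
Combining: Wb·Bq = (kg·m²·s⁻²·A⁻¹) · s⁻¹ = kg·m²·s⁻³·A⁻¹.
kg·m²·s⁻³·A⁻¹ is the base-SI form of the volt.

V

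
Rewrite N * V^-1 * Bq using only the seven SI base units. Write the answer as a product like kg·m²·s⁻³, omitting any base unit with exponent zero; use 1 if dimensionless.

N = kg·m/s² = kg·m·s⁻² (force = mass × acceleration).
V = W/A (potential = power per current),
    = kg·m²·s⁻³·A⁻¹.
So V⁻¹ = kg⁻¹·m⁻²·s³·A.
Bq = 1/s = s⁻¹ (activity is decays per second).
Combining: N·V⁻¹·Bq = (kg·m·s⁻²) · (kg⁻¹·m⁻²·s³·A) · s⁻¹ = m⁻¹·A.

m⁻¹·A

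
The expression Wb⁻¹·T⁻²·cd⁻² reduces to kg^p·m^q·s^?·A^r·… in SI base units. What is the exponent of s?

Wb = V·s (flux: a volt is a weber per second),
    = kg·m²·s⁻²·A⁻¹.
So Wb⁻¹ = kg⁻¹·m⁻²·s²·A.
T = Wb/m² (flux density = flux per area),
    = kg·s⁻²·A⁻¹.
So T⁻² = kg⁻²·s⁴·A².
Combining: Wb⁻¹·T⁻²·cd⁻² = (kg⁻¹·m⁻²·s²·A) · (kg⁻²·s⁴·A²) · cd⁻² = kg⁻³·m⁻²·s⁶·A³·cd⁻².
The exponent of s is 6.

6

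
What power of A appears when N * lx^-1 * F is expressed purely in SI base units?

2

N = kg·m/s² = kg·m·s⁻² (force = mass × acceleration).
lx = lm/m² (illuminance = luminous flux per area),
    = m⁻²·cd.
So lx⁻¹ = m²·cd⁻¹.
F = C/V (capacitance = charge per voltage),
    = A·s/(kg·m²·s⁻³·A⁻¹) (substituting C and V),
    = kg⁻¹·m⁻²·s⁴·A².
Combining: N·lx⁻¹·F = (kg·m·s⁻²) · (m²·cd⁻¹) · (kg⁻¹·m⁻²·s⁴·A²) = m·s²·A²·cd⁻¹.
The exponent of A is 2.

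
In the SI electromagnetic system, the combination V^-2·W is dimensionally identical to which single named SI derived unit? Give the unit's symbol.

S

V = W/A (potential = power per current),
    = kg·m²·s⁻³·A⁻¹.
So V⁻² = kg⁻²·m⁻⁴·s⁶·A².
W = J/s (power = energy per time),
    = kg·m²·s⁻³.
Combining: V⁻²·W = (kg⁻²·m⁻⁴·s⁶·A²) · (kg·m²·s⁻³) = kg⁻¹·m⁻²·s³·A².
kg⁻¹·m⁻²·s³·A² is the base-SI form of the siemens.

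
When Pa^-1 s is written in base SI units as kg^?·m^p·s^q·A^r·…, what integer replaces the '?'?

Pa = kg·m⁻¹·s⁻².
So Pa⁻¹ = kg⁻¹·m·s².
Combining: Pa⁻¹·s = (kg⁻¹·m·s²) · s = kg⁻¹·m·s³.
The exponent of kg is -1.

-1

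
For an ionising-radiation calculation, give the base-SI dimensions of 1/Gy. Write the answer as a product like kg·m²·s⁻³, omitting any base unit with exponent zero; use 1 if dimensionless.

Gy = m²·s⁻².
So Gy⁻¹ = m⁻²·s².

m⁻²·s²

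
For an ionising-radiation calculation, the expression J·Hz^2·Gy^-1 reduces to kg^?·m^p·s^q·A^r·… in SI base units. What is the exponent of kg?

J = kg·m²·s⁻².
Hz = s⁻¹.
So Hz² = s⁻².
Gy = m²·s⁻².
So Gy⁻¹ = m⁻²·s².
Combining: J·Hz²·Gy⁻¹ = (kg·m²·s⁻²) · s⁻² · (m⁻²·s²) = kg·s⁻².
The exponent of kg is 1.

1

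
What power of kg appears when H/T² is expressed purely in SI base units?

-1

H = Wb/A (inductance = flux per current),
    = kg·m²·s⁻²·A⁻².
T = Wb/m² (flux density = flux per area),
    = kg·s⁻²·A⁻¹.
So T⁻² = kg⁻²·s⁴·A².
Combining: H·T⁻² = (kg·m²·s⁻²·A⁻²) · (kg⁻²·s⁴·A²) = kg⁻¹·m²·s².
The exponent of kg is -1.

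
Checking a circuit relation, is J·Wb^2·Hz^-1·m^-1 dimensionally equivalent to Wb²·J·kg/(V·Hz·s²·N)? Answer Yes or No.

Left side:
  J = N·m (work = force × distance),
      = kg·m²·s⁻².
  Wb = V·s (flux: a volt is a weber per second),
      = kg·m²·s⁻²·A⁻¹.
  So Wb² = kg²·m⁴·s⁻⁴·A⁻².
  Hz = 1/s = s⁻¹ (frequency is cycles per second).
  So Hz⁻¹ = s.
  Combining: J·Wb²·Hz⁻¹·m⁻¹ = (kg·m²·s⁻²) · (kg²·m⁴·s⁻⁴·A⁻²) · s · m⁻¹ = kg³·m⁵·s⁻⁵·A⁻².
Right side:
  V = kg·m²·s⁻³·A⁻¹.
  So V⁻¹ = kg⁻¹·m⁻²·s³·A.
  Hz = s⁻¹.
  So Hz⁻¹ = s.
  Wb = kg·m²·s⁻²·A⁻¹.
  So Wb² = kg²·m⁴·s⁻⁴·A⁻².
  N = kg·m·s⁻².
  So N⁻¹ = kg⁻¹·m⁻¹·s².
  J = kg·m²·s⁻².
  Combining: V⁻¹·Hz⁻¹·s⁻²·Wb²·N⁻¹·J·kg = (kg⁻¹·m⁻²·s³·A) · s · s⁻² · (kg²·m⁴·s⁻⁴·A⁻²) · (kg⁻¹·m⁻¹·s²) · (kg·m²·s⁻²) · kg = kg²·m³·s⁻²·A⁻¹.
Left is kg³·m⁵·s⁻⁵·A⁻²; right is kg²·m³·s⁻²·A⁻¹ — different.

No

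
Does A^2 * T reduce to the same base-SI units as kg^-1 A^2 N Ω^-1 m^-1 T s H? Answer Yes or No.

Yes

Left side:
  T = Wb/m² (flux density = flux per area),
      = kg·s⁻²·A⁻¹.
  Combining: A²·T = A² · (kg·s⁻²·A⁻¹) = kg·s⁻²·A.
Right side:
  N = kg·m·s⁻².
  Ω = kg·m²·s⁻³·A⁻².
  So Ω⁻¹ = kg⁻¹·m⁻²·s³·A².
  T = kg·s⁻²·A⁻¹.
  H = kg·m²·s⁻²·A⁻².
  Combining: kg⁻¹·A²·N·Ω⁻¹·m⁻¹·T·s·H = kg⁻¹ · A² · (kg·m·s⁻²) · (kg⁻¹·m⁻²·s³·A²) · m⁻¹ · (kg·s⁻²·A⁻¹) · s · (kg·m²·s⁻²·A⁻²) = kg·s⁻²·A.
Both reduce to kg·s⁻²·A.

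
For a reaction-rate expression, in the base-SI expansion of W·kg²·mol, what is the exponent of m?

W = kg·m²·s⁻³.
Combining: W·kg²·mol = (kg·m²·s⁻³) · kg² · mol = kg³·m²·s⁻³·mol.
The exponent of m is 2.

2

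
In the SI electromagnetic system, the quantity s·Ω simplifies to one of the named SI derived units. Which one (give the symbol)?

Ω = kg·m²·s⁻³·A⁻².
Combining: s·Ω = s · (kg·m²·s⁻³·A⁻²) = kg·m²·s⁻²·A⁻².
kg·m²·s⁻²·A⁻² is the base-SI form of the henry.

H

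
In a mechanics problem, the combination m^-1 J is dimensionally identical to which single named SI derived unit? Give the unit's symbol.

J = kg·m²·s⁻².
Combining: m⁻¹·J = m⁻¹ · (kg·m²·s⁻²) = kg·m·s⁻².
kg·m·s⁻² is the base-SI form of the newton.

N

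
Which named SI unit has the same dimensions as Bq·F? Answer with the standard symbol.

Bq = 1/s = s⁻¹ (activity is decays per second).
F = C/V (capacitance = charge per voltage),
    = A·s/(kg·m²·s⁻³·A⁻¹) (substituting C and V),
    = kg⁻¹·m⁻²·s⁴·A².
Combining: Bq·F = s⁻¹ · (kg⁻¹·m⁻²·s⁴·A²) = kg⁻¹·m⁻²·s³·A².
kg⁻¹·m⁻²·s³·A² is the base-SI form of the siemens.

S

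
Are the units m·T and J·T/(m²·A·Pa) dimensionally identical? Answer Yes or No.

No

Left side:
  T = kg·s⁻²·A⁻¹.
  Combining: m·T = m · (kg·s⁻²·A⁻¹) = kg·m·s⁻²·A⁻¹.
Right side:
  J = N·m (work = force × distance),
      = kg·m²·s⁻².
  Pa = N/m² (pressure = force per area),
      = kg·m⁻¹·s⁻².
  So Pa⁻¹ = kg⁻¹·m·s².
  T = Wb/m² (flux density = flux per area),
      = kg·s⁻²·A⁻¹.
  Combining: m⁻²·J·A⁻¹·Pa⁻¹·T = m⁻² · (kg·m²·s⁻²) · A⁻¹ · (kg⁻¹·m·s²) · (kg·s⁻²·A⁻¹) = kg·m·s⁻²·A⁻².
Left is kg·m·s⁻²·A⁻¹; right is kg·m·s⁻²·A⁻² — different.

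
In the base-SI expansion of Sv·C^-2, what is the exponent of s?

Sv = J/kg (equivalent dose = energy per mass),
    = m²·s⁻².
C = A·s = s·A (charge = current × time).
So C⁻² = s⁻²·A⁻².
Combining: Sv·C⁻² = (m²·s⁻²) · (s⁻²·A⁻²) = m²·s⁻⁴·A⁻².
The exponent of s is -4.

-4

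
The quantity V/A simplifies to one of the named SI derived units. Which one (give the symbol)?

Ω

V = kg·m²·s⁻³·A⁻¹.
Combining: V·A⁻¹ = (kg·m²·s⁻³·A⁻¹) · A⁻¹ = kg·m²·s⁻³·A⁻².
kg·m²·s⁻³·A⁻² is the base-SI form of the ohm.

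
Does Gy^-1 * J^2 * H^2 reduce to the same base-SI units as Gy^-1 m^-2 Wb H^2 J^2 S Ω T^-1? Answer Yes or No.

Yes

Left side:
  Gy = J/kg (absorbed dose = energy per mass),
      = m²·s⁻².
  So Gy⁻¹ = m⁻²·s².
  J = N·m (work = force × distance),
      = kg·m²·s⁻².
  So J² = kg²·m⁴·s⁻⁴.
  H = Wb/A (inductance = flux per current),
      = kg·m²·s⁻²·A⁻².
  So H² = kg²·m⁴·s⁻⁴·A⁻⁴.
  Combining: Gy⁻¹·J²·H² = (m⁻²·s²) · (kg²·m⁴·s⁻⁴) · (kg²·m⁴·s⁻⁴·A⁻⁴) = kg⁴·m⁶·s⁻⁶·A⁻⁴.
Right side:
  Gy = m²·s⁻².
  So Gy⁻¹ = m⁻²·s².
  Wb = kg·m²·s⁻²·A⁻¹.
  H = kg·m²·s⁻²·A⁻².
  So H² = kg²·m⁴·s⁻⁴·A⁻⁴.
  J = kg·m²·s⁻².
  So J² = kg²·m⁴·s⁻⁴.
  S = kg⁻¹·m⁻²·s³·A².
  Ω = kg·m²·s⁻³·A⁻².
  T = kg·s⁻²·A⁻¹.
  So T⁻¹ = kg⁻¹·s²·A.
  Combining: Gy⁻¹·m⁻²·Wb·H²·J²·S·Ω·T⁻¹ = (m⁻²·s²) · m⁻² · (kg·m²·s⁻²·A⁻¹) · (kg²·m⁴·s⁻⁴·A⁻⁴) · (kg²·m⁴·s⁻⁴) · (kg⁻¹·m⁻²·s³·A²) · (kg·m²·s⁻³·A⁻²) · (kg⁻¹·s²·A) = kg⁴·m⁶·s⁻⁶·A⁻⁴.
Both reduce to kg⁴·m⁶·s⁻⁶·A⁻⁴.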